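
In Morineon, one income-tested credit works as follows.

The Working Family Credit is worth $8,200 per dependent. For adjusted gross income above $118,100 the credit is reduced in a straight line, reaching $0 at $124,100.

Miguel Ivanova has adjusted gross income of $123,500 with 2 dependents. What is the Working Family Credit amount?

Working Family Credit: base = 2 × $8,200 = $16,400. $123,500 is $5,400 into a $6,000 phase-out range, leaving 600/6,000 of the credit: $16,400 × 600/6,000 = $1,640.

$1,640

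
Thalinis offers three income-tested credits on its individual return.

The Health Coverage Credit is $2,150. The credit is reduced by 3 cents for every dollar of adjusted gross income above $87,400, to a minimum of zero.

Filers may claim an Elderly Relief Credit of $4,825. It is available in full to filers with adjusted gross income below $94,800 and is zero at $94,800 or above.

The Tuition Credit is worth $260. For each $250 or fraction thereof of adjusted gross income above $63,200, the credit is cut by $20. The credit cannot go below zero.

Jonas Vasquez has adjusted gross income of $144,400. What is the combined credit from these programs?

Health Coverage Credit: 3% of the $57,000 excess over $87,400 is $1,710; credit = $2,150 − $1,710 = $440.
Elderly Relief Credit: $144,400 meets or exceeds the $94,800 cutoff, so the credit is $0.
Tuition Credit: income exceeds $63,200 by $81,200 → 325 increments × $20 = $6,500 ≥ base, so the credit is $0.
Total: $440 + $0 + $0 = $440.

$440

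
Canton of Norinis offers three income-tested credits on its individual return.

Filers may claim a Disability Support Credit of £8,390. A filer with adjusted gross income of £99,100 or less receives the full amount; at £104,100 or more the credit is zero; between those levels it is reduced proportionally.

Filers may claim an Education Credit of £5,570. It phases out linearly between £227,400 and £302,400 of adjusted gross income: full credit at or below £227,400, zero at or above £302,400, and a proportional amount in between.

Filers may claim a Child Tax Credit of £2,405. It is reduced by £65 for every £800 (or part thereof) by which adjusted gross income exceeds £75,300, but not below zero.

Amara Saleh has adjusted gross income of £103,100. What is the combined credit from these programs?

Disability Support Credit: £103,100 is £4,000 into a £5,000 phase-out range, leaving 1,000/5,000 of the credit: £8,390 × 1,000/5,000 = £1,678.
Education Credit: £103,100 is at or below the £227,400 threshold, so the full £5,570 applies.
Child Tax Credit: income exceeds £75,300 by £27,800, which is 35 full-or-partial £800 increments; reduction = 35 × £65 = £2,275, leaving £130.
Total: £1,678 + £5,570 + £130 = £7,378.

£7,378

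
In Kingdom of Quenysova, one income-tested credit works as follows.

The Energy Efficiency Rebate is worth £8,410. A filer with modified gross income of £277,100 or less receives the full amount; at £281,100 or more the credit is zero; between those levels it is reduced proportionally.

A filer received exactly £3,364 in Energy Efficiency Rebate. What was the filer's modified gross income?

£3,364 is 3,364/8,410 of the full £8,410, so 5,046/8,410 of the £4,000 range has been used: income = £277,100 + £4,000 × 5,046/8,410 = £279,500.

£279,500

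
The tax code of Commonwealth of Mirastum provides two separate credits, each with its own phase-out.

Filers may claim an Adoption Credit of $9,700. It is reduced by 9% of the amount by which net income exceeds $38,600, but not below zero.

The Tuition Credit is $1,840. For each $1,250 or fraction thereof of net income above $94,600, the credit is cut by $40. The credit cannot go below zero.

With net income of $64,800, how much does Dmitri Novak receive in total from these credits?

$9,182

Adoption Credit: 9% of the $26,200 excess over $38,600 is $2,358; credit = $9,700 − $2,358 = $7,342.
Tuition Credit: $64,800 is at or below the $94,600 threshold, so the full $1,840 applies.
Total: $7,342 + $1,840 = $9,182.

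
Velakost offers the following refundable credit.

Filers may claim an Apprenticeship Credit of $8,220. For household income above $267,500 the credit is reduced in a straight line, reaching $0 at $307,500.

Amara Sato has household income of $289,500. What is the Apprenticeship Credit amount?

$3,699

Apprenticeship Credit: $289,500 is $22,000 into a $40,000 phase-out range, leaving 18,000/40,000 of the credit: $8,220 × 18,000/40,000 = $3,699.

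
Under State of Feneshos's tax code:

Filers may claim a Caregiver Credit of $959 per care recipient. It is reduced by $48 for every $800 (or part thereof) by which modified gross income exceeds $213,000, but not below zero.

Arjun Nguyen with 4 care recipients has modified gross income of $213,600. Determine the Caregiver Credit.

Caregiver Credit: base = 4 × $959 = $3,836. income exceeds $213,000 by $600, which is 1 full-or-partial $800 increment; reduction = 1 × $48 = $48, leaving $3,788.

$3,788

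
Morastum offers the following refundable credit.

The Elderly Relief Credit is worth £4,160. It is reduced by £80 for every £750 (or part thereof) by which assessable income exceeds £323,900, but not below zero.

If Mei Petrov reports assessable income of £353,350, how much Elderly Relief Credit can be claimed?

Elderly Relief Credit: income exceeds £323,900 by £29,450, which is 40 full-or-partial £750 increments; reduction = 40 × £80 = £3,200, leaving £960.

£960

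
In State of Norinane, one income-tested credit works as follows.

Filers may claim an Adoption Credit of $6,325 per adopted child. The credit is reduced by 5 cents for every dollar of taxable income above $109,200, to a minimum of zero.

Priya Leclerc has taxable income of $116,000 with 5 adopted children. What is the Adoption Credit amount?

$31,285

Adoption Credit: base = 5 × $6,325 = $31,625. 5% of the $6,800 excess over $109,200 is $340; credit = $31,625 − $340 = $31,285.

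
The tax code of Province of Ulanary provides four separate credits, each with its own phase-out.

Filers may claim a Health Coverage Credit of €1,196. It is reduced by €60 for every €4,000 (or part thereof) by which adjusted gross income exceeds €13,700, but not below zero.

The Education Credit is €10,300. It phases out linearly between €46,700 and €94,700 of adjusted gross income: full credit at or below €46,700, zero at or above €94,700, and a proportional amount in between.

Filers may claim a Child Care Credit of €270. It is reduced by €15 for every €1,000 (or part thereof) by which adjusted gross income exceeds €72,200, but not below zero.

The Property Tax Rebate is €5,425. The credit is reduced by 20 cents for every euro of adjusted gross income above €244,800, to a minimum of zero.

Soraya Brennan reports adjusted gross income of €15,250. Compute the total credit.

€17,131

Health Coverage Credit: income exceeds €13,700 by €1,550, which is 1 full-or-partial €4,000 increment; reduction = 1 × €60 = €60, leaving €1,136.
Education Credit: €15,250 is at or below the €46,700 threshold, so the full €10,300 applies.
Child Care Credit: €15,250 is at or below the €72,200 threshold, so the full €270 applies.
Property Tax Rebate: €15,250 is at or below the €244,800 threshold, so the full €5,425 applies.
Total: €1,136 + €10,300 + €270 + €5,425 = €17,131.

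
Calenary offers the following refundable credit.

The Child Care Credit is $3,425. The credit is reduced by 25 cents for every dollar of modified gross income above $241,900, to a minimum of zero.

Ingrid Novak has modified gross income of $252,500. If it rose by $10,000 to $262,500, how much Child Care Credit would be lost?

$775

At $252,500 — 25% of the $10,600 excess over $241,900 is $2,650; credit = $3,425 − $2,650 = $775.
At $262,500 — 25% of the $20,600 excess over $241,900 is $5,150 ≥ base, so the credit is $0.
Lost: $775 − $0 = $775.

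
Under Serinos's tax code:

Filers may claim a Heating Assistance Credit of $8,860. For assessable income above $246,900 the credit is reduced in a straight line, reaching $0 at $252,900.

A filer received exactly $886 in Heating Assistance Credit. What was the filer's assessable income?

$886 is 886/8,860 of the full $8,860, so 7,974/8,860 of the $6,000 range has been used: income = $246,900 + $6,000 × 7,974/8,860 = $252,300.

$252,300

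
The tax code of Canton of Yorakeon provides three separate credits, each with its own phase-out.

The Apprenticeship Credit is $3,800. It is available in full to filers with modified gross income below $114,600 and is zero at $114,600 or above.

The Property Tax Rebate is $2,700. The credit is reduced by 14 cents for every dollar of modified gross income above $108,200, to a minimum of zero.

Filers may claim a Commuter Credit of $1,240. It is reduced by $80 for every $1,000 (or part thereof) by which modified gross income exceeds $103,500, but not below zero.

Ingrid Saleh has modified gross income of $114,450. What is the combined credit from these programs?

$5,985

Apprenticeship Credit: $114,450 is below the $114,600 cutoff, so the full $3,800 applies.
Property Tax Rebate: 14% of the $6,250 excess over $108,200 is $875; credit = $2,700 − $875 = $1,825.
Commuter Credit: income exceeds $103,500 by $10,950, which is 11 full-or-partial $1,000 increments; reduction = 11 × $80 = $880, leaving $360.
Total: $3,800 + $1,825 + $360 = $5,985.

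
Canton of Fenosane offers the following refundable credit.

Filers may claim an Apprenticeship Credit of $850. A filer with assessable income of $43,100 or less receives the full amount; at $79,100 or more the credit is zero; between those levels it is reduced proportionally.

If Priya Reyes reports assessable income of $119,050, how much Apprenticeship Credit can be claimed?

Apprenticeship Credit: $119,050 is at or above $79,100, so the credit is $0.

$0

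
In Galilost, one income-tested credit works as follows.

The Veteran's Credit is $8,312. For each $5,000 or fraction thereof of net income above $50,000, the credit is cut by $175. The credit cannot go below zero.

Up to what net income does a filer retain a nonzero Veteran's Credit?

$285,000

After 47 increments the reduction is 47 × $175 = $8,225, leaving $87; one more increment wipes it out. Increment 47 ends at excess 47 × $5,000 = $235,000, so the highest qualifying income is $50,000 + $235,000 = $285,000.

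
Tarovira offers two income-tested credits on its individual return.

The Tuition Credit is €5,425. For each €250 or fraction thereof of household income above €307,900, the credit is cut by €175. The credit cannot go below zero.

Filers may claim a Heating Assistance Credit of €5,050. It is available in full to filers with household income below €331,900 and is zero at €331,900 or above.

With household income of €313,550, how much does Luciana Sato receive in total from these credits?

€6,450

Tuition Credit: income exceeds €307,900 by €5,650, which is 23 full-or-partial €250 increments; reduction = 23 × €175 = €4,025, leaving €1,400.
Heating Assistance Credit: €313,550 is below the €331,900 cutoff, so the full €5,050 applies.
Total: €1,400 + €5,050 = €6,450.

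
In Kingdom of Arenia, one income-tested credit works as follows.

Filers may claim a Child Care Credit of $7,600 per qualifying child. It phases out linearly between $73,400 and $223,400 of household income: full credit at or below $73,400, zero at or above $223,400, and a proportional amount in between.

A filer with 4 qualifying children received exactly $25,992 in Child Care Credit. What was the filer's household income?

Full credit = 4 × $7,600 = $30,400.
$25,992 is 25,992/30,400 of the full $30,400, so 4,408/30,400 of the $150,000 range has been used: income = $73,400 + $150,000 × 4,408/30,400 = $95,150.

$95,150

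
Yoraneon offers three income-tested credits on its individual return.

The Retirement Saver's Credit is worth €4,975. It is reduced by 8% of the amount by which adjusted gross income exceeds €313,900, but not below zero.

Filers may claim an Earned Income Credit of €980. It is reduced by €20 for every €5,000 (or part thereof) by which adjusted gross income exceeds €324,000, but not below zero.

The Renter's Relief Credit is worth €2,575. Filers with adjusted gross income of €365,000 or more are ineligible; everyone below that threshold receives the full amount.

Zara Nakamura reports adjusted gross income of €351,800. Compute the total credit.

€5,378

Retirement Saver's Credit: 8% of the €37,900 excess over €313,900 is €3,032; credit = €4,975 − €3,032 = €1,943.
Earned Income Credit: income exceeds €324,000 by €27,800, which is 6 full-or-partial €5,000 increments; reduction = 6 × €20 = €120, leaving €860.
Renter's Relief Credit: €351,800 is below the €365,000 cutoff, so the full €2,575 applies.
Total: €1,943 + €860 + €2,575 = €5,378.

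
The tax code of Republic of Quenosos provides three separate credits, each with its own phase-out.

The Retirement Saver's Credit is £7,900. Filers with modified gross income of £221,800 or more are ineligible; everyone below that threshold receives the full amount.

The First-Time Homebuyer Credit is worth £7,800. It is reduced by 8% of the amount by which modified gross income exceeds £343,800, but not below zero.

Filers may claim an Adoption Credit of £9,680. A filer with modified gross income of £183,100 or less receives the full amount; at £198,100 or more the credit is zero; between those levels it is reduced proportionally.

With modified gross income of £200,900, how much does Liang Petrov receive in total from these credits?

Retirement Saver's Credit: £200,900 is below the £221,800 cutoff, so the full £7,900 applies.
First-Time Homebuyer Credit: £200,900 is at or below the £343,800 threshold, so the full £7,800 applies.
Adoption Credit: £200,900 is at or above £198,100, so the credit is £0.
Total: £7,900 + £7,800 + £0 = £15,700.

£15,700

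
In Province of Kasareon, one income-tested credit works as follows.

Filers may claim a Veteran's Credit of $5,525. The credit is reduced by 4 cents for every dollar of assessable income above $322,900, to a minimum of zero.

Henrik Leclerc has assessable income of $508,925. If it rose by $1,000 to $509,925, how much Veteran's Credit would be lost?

At $508,925 — 4% of the $186,025 excess over $322,900 is $7,441 ≥ base, so the credit is $0.
At $509,925 — 4% of the $187,025 excess over $322,900 is $7,481 ≥ base, so the credit is $0.
Lost: $0 − $0 = $0.

$0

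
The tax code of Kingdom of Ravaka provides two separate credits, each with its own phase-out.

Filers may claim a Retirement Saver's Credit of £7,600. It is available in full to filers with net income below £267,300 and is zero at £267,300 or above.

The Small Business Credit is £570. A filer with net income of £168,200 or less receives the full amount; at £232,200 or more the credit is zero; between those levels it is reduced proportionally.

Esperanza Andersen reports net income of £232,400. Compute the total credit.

£7,600

Retirement Saver's Credit: £232,400 is below the £267,300 cutoff, so the full £7,600 applies.
Small Business Credit: £232,400 is at or above £232,200, so the credit is £0.
Total: £7,600 + £0 = £7,600.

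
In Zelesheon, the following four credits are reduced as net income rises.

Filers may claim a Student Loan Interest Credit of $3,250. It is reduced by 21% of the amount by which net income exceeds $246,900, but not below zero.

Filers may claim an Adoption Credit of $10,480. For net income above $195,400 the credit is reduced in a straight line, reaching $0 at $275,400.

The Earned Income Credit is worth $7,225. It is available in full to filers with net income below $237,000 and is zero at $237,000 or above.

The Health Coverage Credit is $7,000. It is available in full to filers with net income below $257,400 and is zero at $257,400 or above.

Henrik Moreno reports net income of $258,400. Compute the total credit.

Student Loan Interest Credit: 21% of the $11,500 excess over $246,900 is $2,415; credit = $3,250 − $2,415 = $835.
Adoption Credit: $258,400 is $63,000 into a $80,000 phase-out range, leaving 17,000/80,000 of the credit: $10,480 × 17,000/80,000 = $2,227.
Earned Income Credit: $258,400 meets or exceeds the $237,000 cutoff, so the credit is $0.
Health Coverage Credit: $258,400 meets or exceeds the $257,400 cutoff, so the credit is $0.
Total: $835 + $2,227 + $0 + $0 = $3,062.

$3,062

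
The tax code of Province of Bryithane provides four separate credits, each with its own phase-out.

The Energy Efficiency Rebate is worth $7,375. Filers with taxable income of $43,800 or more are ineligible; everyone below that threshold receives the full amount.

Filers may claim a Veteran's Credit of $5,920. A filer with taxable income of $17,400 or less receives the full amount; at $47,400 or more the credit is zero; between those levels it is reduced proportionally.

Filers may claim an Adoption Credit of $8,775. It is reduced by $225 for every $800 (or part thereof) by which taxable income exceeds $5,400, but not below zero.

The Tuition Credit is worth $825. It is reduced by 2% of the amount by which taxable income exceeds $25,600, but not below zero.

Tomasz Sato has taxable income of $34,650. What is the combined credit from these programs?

$10,985

Energy Efficiency Rebate: $34,650 is below the $43,800 cutoff, so the full $7,375 applies.
Veteran's Credit: $34,650 is $17,250 into a $30,000 phase-out range, leaving 12,750/30,000 of the credit: $5,920 × 12,750/30,000 = $2,516.
Adoption Credit: income exceeds $5,400 by $29,250, which is 37 full-or-partial $800 increments; reduction = 37 × $225 = $8,325, leaving $450.
Tuition Credit: 2% of the $9,050 excess over $25,600 is $181; credit = $825 − $181 = $644.
Total: $7,375 + $2,516 + $450 + $644 = $10,985.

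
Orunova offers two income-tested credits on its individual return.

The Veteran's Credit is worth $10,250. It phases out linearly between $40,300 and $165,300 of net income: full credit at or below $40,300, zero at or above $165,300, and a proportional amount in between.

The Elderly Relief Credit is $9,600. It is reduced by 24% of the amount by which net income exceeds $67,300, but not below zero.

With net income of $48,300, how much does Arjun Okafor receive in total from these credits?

Veteran's Credit: $48,300 is $8,000 into a $125,000 phase-out range, leaving 117,000/125,000 of the credit: $10,250 × 117,000/125,000 = $9,594.
Elderly Relief Credit: $48,300 is at or below the $67,300 threshold, so the full $9,600 applies.
Total: $9,594 + $9,600 = $19,194.

$19,194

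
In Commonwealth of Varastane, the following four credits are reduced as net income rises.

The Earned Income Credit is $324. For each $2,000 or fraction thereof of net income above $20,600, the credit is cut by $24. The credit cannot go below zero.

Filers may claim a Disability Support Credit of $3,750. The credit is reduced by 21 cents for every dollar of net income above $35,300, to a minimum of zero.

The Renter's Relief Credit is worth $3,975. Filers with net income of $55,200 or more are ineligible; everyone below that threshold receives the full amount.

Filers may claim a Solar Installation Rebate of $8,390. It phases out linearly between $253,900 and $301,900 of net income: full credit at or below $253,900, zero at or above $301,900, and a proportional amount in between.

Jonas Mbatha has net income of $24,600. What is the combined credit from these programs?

Earned Income Credit: income exceeds $20,600 by $4,000, which is 2 full-or-partial $2,000 increments; reduction = 2 × $24 = $48, leaving $276.
Disability Support Credit: $24,600 is at or below the $35,300 threshold, so the full $3,750 applies.
Renter's Relief Credit: $24,600 is below the $55,200 cutoff, so the full $3,975 applies.
Solar Installation Rebate: $24,600 is at or below the $253,900 threshold, so the full $8,390 applies.
Total: $276 + $3,750 + $3,975 + $8,390 = $16,391.

$16,391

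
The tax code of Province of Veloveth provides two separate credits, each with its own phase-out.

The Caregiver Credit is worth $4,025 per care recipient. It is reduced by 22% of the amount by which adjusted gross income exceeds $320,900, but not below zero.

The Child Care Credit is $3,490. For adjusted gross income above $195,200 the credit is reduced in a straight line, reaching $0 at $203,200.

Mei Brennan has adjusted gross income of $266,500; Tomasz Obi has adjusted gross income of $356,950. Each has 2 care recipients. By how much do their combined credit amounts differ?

Mei ($266,500): Caregiver Credit: base = 2 × $4,025 = $8,050. $266,500 is at or below the $320,900 threshold, so the full $8,050 applies. Child Care Credit: $266,500 is at or above $203,200, so the credit is $0. total $8,050 + $0 = $8,050
Tomasz ($356,950): Caregiver Credit: base = 2 × $4,025 = $8,050. 22% of the $36,050 excess over $320,900 is $7,931; credit = $8,050 − $7,931 = $119. Child Care Credit: $356,950 is at or above $203,200, so the credit is $0. total $119 + $0 = $119
Difference: |$8,050 − $119| = $7,931.

$7,931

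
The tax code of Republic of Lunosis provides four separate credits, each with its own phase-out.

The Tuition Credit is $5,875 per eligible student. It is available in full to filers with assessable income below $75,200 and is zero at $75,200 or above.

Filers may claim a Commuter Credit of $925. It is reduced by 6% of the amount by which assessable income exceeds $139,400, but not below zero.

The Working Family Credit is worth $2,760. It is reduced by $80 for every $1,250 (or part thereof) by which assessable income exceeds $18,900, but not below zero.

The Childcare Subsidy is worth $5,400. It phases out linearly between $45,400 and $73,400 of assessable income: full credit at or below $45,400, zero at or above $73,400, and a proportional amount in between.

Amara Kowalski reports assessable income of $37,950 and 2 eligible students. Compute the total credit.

Tuition Credit: base = 2 × $5,875 = $11,750. $37,950 is below the $75,200 cutoff, so the full $11,750 applies.
Commuter Credit: $37,950 is at or below the $139,400 threshold, so the full $925 applies.
Working Family Credit: income exceeds $18,900 by $19,050, which is 16 full-or-partial $1,250 increments; reduction = 16 × $80 = $1,280, leaving $1,480.
Childcare Subsidy: $37,950 is at or below the $45,400 threshold, so the full $5,400 applies.
Total: $11,750 + $925 + $1,480 + $5,400 = $19,555.

$19,555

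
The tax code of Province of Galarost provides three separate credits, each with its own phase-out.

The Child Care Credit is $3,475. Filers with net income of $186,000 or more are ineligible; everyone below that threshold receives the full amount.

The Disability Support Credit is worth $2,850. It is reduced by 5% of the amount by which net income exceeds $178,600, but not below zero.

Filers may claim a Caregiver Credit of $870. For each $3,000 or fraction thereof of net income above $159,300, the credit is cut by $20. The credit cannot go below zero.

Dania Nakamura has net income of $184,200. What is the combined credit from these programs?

Child Care Credit: $184,200 is below the $186,000 cutoff, so the full $3,475 applies.
Disability Support Credit: 5% of the $5,600 excess over $178,600 is $280; credit = $2,850 − $280 = $2,570.
Caregiver Credit: income exceeds $159,300 by $24,900, which is 9 full-or-partial $3,000 increments; reduction = 9 × $20 = $180, leaving $690.
Total: $3,475 + $2,570 + $690 = $6,735.

$6,735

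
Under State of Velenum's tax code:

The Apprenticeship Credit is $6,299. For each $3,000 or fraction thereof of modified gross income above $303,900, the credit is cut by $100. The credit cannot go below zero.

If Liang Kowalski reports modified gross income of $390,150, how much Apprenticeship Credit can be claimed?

$3,399

Apprenticeship Credit: income exceeds $303,900 by $86,250, which is 29 full-or-partial $3,000 increments; reduction = 29 × $100 = $2,900, leaving $3,399.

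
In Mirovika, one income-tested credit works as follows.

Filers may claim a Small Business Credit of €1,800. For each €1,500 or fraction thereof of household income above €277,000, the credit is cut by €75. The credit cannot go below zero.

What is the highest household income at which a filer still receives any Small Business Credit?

After 23 increments the reduction is 23 × €75 = €1,725, leaving €75; one more increment wipes it out. Increment 23 ends at excess 23 × €1,500 = €34,500, so the highest qualifying income is €277,000 + €34,500 = €311,500.

€311,500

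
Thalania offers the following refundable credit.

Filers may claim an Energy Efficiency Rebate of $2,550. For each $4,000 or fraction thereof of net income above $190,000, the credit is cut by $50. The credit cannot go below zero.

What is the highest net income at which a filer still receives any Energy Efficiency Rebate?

After 50 increments the reduction is 50 × $50 = $2,500, leaving $50; one more increment wipes it out. Increment 50 ends at excess 50 × $4,000 = $200,000, so the highest qualifying income is $190,000 + $200,000 = $390,000.

$390,000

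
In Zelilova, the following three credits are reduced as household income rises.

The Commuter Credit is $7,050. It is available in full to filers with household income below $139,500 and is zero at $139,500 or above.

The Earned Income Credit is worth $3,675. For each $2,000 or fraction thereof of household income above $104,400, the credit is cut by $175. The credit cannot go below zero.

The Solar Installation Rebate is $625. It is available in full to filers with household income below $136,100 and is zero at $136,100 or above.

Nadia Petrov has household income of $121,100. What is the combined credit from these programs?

$9,775

Commuter Credit: $121,100 is below the $139,500 cutoff, so the full $7,050 applies.
Earned Income Credit: income exceeds $104,400 by $16,700, which is 9 full-or-partial $2,000 increments; reduction = 9 × $175 = $1,575, leaving $2,100.
Solar Installation Rebate: $121,100 is below the $136,100 cutoff, so the full $625 applies.
Total: $7,050 + $2,100 + $625 = $9,775.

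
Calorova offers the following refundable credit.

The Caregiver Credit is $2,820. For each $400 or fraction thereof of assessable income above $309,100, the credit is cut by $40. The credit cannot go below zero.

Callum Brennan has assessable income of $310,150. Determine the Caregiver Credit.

$2,700

Caregiver Credit: income exceeds $309,100 by $1,050, which is 3 full-or-partial $400 increments; reduction = 3 × $40 = $120, leaving $2,700.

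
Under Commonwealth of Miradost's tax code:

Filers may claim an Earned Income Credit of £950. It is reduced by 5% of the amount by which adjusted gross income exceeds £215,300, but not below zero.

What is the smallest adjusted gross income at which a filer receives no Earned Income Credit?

£234,300

The credit falls by 5% of each pound above £215,300, so it reaches zero when the excess is £950 / 5% = £19,000: income = £215,300 + £19,000 = £234,300.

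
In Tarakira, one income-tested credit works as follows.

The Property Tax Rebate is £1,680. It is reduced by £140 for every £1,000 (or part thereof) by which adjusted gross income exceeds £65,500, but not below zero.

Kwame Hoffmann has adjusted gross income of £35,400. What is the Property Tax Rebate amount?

£1,680

Property Tax Rebate: £35,400 is at or below the £65,500 threshold, so the full £1,680 applies.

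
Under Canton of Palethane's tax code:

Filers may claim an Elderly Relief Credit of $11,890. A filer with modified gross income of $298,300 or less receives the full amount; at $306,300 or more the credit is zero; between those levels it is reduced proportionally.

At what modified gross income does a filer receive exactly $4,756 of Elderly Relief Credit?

$303,100

$4,756 is 4,756/11,890 of the full $11,890, so 7,134/11,890 of the $8,000 range has been used: income = $298,300 + $8,000 × 7,134/11,890 = $303,100.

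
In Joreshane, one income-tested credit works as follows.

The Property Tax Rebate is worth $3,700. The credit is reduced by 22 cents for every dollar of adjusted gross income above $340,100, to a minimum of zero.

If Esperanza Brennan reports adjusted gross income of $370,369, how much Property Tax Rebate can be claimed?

$0

Property Tax Rebate: 22% of the $30,269 excess over $340,100 is $6,659.18 ≥ base, so the credit is $0.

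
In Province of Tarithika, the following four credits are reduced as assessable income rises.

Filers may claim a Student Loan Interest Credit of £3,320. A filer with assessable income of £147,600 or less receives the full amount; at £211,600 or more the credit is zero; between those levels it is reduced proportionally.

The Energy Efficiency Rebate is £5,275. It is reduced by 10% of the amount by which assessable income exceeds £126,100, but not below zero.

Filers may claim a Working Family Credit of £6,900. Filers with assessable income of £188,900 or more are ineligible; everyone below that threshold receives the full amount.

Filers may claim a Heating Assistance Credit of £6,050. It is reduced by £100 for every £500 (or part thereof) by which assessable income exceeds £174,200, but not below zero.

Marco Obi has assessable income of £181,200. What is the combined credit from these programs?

£13,127

Student Loan Interest Credit: £181,200 is £33,600 into a £64,000 phase-out range, leaving 30,400/64,000 of the credit: £3,320 × 30,400/64,000 = £1,577.
Energy Efficiency Rebate: 10% of the £55,100 excess over £126,100 is £5,510 ≥ base, so the credit is £0.
Working Family Credit: £181,200 is below the £188,900 cutoff, so the full £6,900 applies.
Heating Assistance Credit: income exceeds £174,200 by £7,000, which is 14 full-or-partial £500 increments; reduction = 14 × £100 = £1,400, leaving £4,650.
Total: £1,577 + £0 + £6,900 + £4,650 = £13,127.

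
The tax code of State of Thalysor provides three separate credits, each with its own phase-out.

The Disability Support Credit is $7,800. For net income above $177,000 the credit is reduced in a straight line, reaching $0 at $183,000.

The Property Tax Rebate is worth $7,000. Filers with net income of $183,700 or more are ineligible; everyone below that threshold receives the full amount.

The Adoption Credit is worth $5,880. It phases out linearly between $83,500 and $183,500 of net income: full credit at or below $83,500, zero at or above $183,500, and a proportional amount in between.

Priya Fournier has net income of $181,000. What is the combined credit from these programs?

$9,747

Disability Support Credit: $181,000 is $4,000 into a $6,000 phase-out range, leaving 2,000/6,000 of the credit: $7,800 × 2,000/6,000 = $2,600.
Property Tax Rebate: $181,000 is below the $183,700 cutoff, so the full $7,000 applies.
Adoption Credit: $181,000 is $97,500 into a $100,000 phase-out range, leaving 2,500/100,000 of the credit: $5,880 × 2,500/100,000 = $147.
Total: $2,600 + $7,000 + $147 = $9,747.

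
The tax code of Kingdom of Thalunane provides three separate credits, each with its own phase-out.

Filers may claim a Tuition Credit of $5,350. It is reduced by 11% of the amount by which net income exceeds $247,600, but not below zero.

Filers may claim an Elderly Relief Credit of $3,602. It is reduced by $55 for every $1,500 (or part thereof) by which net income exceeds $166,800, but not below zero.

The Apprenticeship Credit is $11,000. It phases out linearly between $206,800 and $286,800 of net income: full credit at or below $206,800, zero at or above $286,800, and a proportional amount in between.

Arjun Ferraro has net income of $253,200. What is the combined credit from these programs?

Tuition Credit: 11% of the $5,600 excess over $247,600 is $616; credit = $5,350 − $616 = $4,734.
Elderly Relief Credit: income exceeds $166,800 by $86,400, which is 58 full-or-partial $1,500 increments; reduction = 58 × $55 = $3,190, leaving $412.
Apprenticeship Credit: $253,200 is $46,400 into a $80,000 phase-out range, leaving 33,600/80,000 of the credit: $11,000 × 33,600/80,000 = $4,620.
Total: $4,734 + $412 + $4,620 = $9,766.

$9,766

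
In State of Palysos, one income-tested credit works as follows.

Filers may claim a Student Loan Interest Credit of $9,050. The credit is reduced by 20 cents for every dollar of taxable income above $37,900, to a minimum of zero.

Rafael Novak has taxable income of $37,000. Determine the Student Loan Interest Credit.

$9,050

Student Loan Interest Credit: $37,000 is at or below the $37,900 threshold, so the full $9,050 applies.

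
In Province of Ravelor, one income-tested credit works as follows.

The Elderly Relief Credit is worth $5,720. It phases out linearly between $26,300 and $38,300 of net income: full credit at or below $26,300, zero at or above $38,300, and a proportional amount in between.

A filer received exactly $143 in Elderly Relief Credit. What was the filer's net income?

$143 is 143/5,720 of the full $5,720, so 5,577/5,720 of the $12,000 range has been used: income = $26,300 + $12,000 × 5,577/5,720 = $38,000.

$38,000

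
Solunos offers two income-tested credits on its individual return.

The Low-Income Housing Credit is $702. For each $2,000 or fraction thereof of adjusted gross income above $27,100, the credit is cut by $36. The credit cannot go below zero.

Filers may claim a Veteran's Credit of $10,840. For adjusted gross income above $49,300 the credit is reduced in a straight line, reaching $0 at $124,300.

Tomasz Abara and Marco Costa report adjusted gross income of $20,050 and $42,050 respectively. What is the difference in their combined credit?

$288

Tomasz ($20,050): Low-Income Housing Credit: $20,050 is at or below the $27,100 threshold, so the full $702 applies. Veteran's Credit: $20,050 is at or below the $49,300 threshold, so the full $10,840 applies. total $702 + $10,840 = $11,542
Marco ($42,050): Low-Income Housing Credit: income exceeds $27,100 by $14,950, which is 8 full-or-partial $2,000 increments; reduction = 8 × $36 = $288, leaving $414. Veteran's Credit: $42,050 is at or below the $49,300 threshold, so the full $10,840 applies. total $414 + $10,840 = $11,254
Difference: |$11,542 − $11,254| = $288.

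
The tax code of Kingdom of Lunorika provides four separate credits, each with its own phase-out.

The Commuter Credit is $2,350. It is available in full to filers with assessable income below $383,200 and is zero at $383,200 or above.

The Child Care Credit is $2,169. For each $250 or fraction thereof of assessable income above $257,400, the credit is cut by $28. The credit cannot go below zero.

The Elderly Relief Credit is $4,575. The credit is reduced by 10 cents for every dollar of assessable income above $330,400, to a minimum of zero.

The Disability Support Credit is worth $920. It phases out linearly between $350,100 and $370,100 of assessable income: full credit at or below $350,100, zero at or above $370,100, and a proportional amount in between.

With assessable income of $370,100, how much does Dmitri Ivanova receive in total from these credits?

$2,955

Commuter Credit: $370,100 is below the $383,200 cutoff, so the full $2,350 applies.
Child Care Credit: income exceeds $257,400 by $112,700 → 451 increments × $28 = $12,628 ≥ base, so the credit is $0.
Elderly Relief Credit: 10% of the $39,700 excess over $330,400 is $3,970; credit = $4,575 − $3,970 = $605.
Disability Support Credit: $370,100 is at or above $370,100, so the credit is $0.
Total: $2,350 + $0 + $605 + $0 = $2,955.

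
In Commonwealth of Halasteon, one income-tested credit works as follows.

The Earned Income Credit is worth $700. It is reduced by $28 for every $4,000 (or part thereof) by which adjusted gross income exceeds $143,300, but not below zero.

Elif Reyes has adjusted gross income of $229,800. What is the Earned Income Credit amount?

Earned Income Credit: income exceeds $143,300 by $86,500, which is 22 full-or-partial $4,000 increments; reduction = 22 × $28 = $616, leaving $84.

$84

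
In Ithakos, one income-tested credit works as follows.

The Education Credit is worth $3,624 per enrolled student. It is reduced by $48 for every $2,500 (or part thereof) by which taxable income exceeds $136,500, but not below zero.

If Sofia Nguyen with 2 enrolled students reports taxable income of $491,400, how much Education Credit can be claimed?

$432

Education Credit: base = 2 × $3,624 = $7,248. income exceeds $136,500 by $354,900, which is 142 full-or-partial $2,500 increments; reduction = 142 × $48 = $6,816, leaving $432.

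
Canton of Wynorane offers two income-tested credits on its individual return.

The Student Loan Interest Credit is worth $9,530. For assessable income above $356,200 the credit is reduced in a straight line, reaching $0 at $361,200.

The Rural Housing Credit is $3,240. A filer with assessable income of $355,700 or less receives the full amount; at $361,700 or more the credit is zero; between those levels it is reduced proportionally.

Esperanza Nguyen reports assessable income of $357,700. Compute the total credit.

$8,831

Student Loan Interest Credit: $357,700 is $1,500 into a $5,000 phase-out range, leaving 3,500/5,000 of the credit: $9,530 × 3,500/5,000 = $6,671.
Rural Housing Credit: $357,700 is $2,000 into a $6,000 phase-out range, leaving 4,000/6,000 of the credit: $3,240 × 4,000/6,000 = $2,160.
Total: $6,671 + $2,160 = $8,831.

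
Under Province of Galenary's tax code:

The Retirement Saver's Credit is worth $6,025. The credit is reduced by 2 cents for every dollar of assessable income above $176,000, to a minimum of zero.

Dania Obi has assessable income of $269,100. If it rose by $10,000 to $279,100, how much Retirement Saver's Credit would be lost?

$200

At $269,100 — 2% of the $93,100 excess over $176,000 is $1,862; credit = $6,025 − $1,862 = $4,163.
At $279,100 — 2% of the $103,100 excess over $176,000 is $2,062; credit = $6,025 − $2,062 = $3,963.
Lost: $4,163 − $3,963 = $200.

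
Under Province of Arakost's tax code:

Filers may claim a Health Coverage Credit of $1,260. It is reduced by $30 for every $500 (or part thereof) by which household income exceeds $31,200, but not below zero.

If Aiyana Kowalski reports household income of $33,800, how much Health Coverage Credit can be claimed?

$1,080

Health Coverage Credit: income exceeds $31,200 by $2,600, which is 6 full-or-partial $500 increments; reduction = 6 × $30 = $180, leaving $1,080.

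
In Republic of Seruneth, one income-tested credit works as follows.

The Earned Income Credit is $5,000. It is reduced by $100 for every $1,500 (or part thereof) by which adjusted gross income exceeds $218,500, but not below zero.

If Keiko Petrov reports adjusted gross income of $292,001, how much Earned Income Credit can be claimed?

Earned Income Credit: income exceeds $218,500 by $73,501 → 50 increments × $100 = $5,000 ≥ base, so the credit is $0.

$0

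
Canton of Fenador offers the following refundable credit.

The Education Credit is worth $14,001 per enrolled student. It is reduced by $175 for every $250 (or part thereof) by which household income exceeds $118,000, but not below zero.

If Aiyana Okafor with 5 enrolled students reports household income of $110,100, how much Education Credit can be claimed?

$70,005

Education Credit: base = 5 × $14,001 = $70,005. $110,100 is at or below the $118,000 threshold, so the full $70,005 applies.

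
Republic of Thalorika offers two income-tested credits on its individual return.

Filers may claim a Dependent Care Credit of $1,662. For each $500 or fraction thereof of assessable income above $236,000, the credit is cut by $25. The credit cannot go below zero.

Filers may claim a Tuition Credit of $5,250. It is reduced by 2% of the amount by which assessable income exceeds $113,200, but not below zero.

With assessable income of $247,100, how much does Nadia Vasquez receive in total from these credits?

Dependent Care Credit: income exceeds $236,000 by $11,100, which is 23 full-or-partial $500 increments; reduction = 23 × $25 = $575, leaving $1,087.
Tuition Credit: 2% of the $133,900 excess over $113,200 is $2,678; credit = $5,250 − $2,678 = $2,572.
Total: $1,087 + $2,572 = $3,659.

$3,659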